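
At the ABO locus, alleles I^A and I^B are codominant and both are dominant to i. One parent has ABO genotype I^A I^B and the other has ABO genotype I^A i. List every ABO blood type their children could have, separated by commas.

Gametes from I^A I^B × I^A i give offspring ABO genotypes I^A I^A, I^A I^B, I^A i, I^B i, i.e. phenotypes A, B, AB.

A, B, AB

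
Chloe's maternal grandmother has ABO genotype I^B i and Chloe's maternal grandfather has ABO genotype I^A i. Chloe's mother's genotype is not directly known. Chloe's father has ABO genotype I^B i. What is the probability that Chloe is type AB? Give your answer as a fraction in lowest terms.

1/8

Chloe's mother's ABO genotype from I^B i × I^A i: 1/4 I^A I^B, 1/4 I^A i, 1/4 I^B i, 1/4 i i.
Crossing each possibility with the father I^B i and summing P(type AB): 1/4·1/4 + 1/4·1/4 + 1/4·0 + 1/4·0 = 1/8.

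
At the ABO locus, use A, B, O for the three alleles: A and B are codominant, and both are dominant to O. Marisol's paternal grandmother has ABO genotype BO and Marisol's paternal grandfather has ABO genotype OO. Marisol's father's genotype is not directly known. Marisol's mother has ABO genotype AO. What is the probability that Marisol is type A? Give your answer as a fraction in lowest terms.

3/8

Marisol's father's ABO genotype from BO × OO: 1/2 BO, 1/2 OO.
Crossing each possibility with the mother AO and summing P(type A): 1/2·1/4 + 1/2·1/2 = 3/8.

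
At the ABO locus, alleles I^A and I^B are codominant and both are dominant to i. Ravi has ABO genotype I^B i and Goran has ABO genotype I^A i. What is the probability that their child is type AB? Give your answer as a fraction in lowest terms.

ABO cross I^B i × I^A i → offspring phenotypes: 1/4 O, 1/4 A, 1/4 B, 1/4 AB.
So P(type AB) = 1/4.

1/4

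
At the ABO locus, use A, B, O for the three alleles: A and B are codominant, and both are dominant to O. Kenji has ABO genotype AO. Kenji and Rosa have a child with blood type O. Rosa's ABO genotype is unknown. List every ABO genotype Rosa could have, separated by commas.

For each candidate genotype of Rosa, check whether crossing it with AO can produce every observed child phenotype.
  AA → possible child types {A} ✗
  AB → possible child types {A, B, AB} ✗
  AO → possible child types {O, A} ✓
  BB → possible child types {B, AB} ✗
  BO → possible child types {O, A, B, AB} ✓
  OO → possible child types {O, A} ✓

AO, BO, OO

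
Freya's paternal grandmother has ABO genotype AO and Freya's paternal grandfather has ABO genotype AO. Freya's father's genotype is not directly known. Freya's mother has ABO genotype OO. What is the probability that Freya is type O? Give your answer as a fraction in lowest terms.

1/2

Freya's father's ABO genotype from AO × AO: 1/4 AA, 1/2 AO, 1/4 OO.
Crossing each possibility with the mother OO and summing P(type O): 1/4·0 + 1/2·1/2 + 1/4·1 = 1/2.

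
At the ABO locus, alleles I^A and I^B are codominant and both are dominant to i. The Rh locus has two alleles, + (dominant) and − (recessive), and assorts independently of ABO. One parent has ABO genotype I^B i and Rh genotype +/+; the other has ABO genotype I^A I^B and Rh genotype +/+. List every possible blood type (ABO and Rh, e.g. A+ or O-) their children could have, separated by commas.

A+, B+, AB+

Gametes from I^B i × I^A I^B give offspring ABO genotypes I^A I^B, I^A i, I^B I^B, I^B i, i.e. phenotypes A, B, AB.
Rh cross +/+ × +/+ → phenotypes Rh+.
Combining independently: A+, B+, AB+.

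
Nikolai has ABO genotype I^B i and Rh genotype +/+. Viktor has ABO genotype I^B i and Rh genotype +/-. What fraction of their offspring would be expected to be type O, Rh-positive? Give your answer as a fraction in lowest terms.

1/4

ABO cross I^B i × I^B i → offspring phenotypes: 1/4 O, 3/4 B.
Rh cross +/+ × +/- → 1 Rh+.
Independent loci: P(type O, Rh-positive) = 1/4 × 1 = 1/4.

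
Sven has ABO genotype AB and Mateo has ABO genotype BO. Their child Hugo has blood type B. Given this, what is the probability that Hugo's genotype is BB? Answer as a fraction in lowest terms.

1/2

Cross AB × BO → 1/4 AB, 1/4 AO, 1/4 BB, 1/4 BO.
Type-B genotypes among offspring: BB (1/4), BO (1/4); total 1/2.
P(BB | type B) = (1/4) / (1/2) = 1/2.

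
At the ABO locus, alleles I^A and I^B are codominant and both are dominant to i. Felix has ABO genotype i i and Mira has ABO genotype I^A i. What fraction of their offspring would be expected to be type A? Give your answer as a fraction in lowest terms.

1/2

ABO cross i i × I^A i → offspring phenotypes: 1/2 O, 1/2 A.
So P(type A) = 1/2.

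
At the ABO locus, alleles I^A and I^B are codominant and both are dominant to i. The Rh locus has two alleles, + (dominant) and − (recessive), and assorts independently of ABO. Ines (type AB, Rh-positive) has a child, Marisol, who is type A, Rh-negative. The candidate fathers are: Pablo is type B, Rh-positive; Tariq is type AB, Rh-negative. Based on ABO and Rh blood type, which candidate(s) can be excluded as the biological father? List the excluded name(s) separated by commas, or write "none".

none

A candidate is excluded only if no genotype consistent with his phenotype could produce a type A, Rh-negative child with a type AB, Rh-positive mother.
Every candidate has at least one consistent genotype combination, so none can be excluded.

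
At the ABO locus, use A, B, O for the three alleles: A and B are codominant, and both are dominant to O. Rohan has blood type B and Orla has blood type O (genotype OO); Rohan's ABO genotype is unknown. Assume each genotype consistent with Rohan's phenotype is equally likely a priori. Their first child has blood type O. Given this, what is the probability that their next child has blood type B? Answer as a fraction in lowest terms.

1/2

Possible genotypes: Rohan ∈ {BB, BO}; Orla ∈ {OO}.
Weight each parental genotype pair by prior × P(type-O child):
  BO × OO: posterior weight 1; P(next child type B) = 1/2.
Weighted sum = 1/2.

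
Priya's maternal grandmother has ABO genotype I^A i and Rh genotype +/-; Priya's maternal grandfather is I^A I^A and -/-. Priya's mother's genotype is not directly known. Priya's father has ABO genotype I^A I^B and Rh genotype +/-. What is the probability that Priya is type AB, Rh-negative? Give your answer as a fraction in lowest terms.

Priya's mother's ABO genotype from I^A i × I^A I^A: 1/2 I^A I^A, 1/2 I^A i.
Crossing each possibility with the father I^A I^B and summing P(type AB): 1/2·1/2 + 1/2·1/4 = 3/8.
Similarly for Rh via the mother's Rh distribution: P(Rh-) = 3/8.
Independent loci: 3/8 × 3/8 = 9/64.

9/64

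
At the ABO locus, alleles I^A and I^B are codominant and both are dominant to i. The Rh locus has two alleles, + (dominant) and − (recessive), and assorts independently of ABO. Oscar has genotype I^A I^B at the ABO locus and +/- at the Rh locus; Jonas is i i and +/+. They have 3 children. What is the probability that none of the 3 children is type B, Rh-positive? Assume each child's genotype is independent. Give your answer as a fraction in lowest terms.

ABO cross I^A I^B × i i → 1/2 A, 1/2 B.
Rh cross +/- × +/+ → 1 Rh+; so P(type B, Rh-positive) = 1/2 × 1 = 1/2 per child.
P(not type B, Rh-positive) = 1/2 for one child; (1/2)^3 = 1/8.

1/8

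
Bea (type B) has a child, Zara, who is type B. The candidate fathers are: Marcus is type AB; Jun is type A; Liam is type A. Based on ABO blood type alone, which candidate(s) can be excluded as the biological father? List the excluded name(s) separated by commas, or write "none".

A candidate is excluded only if no genotype consistent with his phenotype could produce a type B child with a type B mother.
Every candidate has at least one consistent genotype combination, so none can be excluded.

none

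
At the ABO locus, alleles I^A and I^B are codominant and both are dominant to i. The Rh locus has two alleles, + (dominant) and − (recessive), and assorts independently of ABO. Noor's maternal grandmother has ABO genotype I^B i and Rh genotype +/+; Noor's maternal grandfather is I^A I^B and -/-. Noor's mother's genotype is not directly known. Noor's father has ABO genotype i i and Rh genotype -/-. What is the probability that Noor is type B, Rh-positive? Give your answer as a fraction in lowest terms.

Noor's mother's ABO genotype from I^B i × I^A I^B: 1/4 I^A I^B, 1/4 I^A i, 1/4 I^B I^B, 1/4 I^B i.
Crossing each possibility with the father i i and summing P(type B): 1/4·1/2 + 1/4·0 + 1/4·1 + 1/4·1/2 = 1/2.
Similarly for Rh via the mother's Rh distribution: P(Rh+) = 1/2.
Independent loci: 1/2 × 1/2 = 1/4.

1/4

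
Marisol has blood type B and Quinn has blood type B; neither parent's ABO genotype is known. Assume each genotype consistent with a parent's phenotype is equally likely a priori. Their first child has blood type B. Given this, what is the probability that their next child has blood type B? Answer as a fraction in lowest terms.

19/20

Possible genotypes: Marisol ∈ {I^B I^B, I^B i}; Quinn ∈ {I^B I^B, I^B i}.
Weight each parental genotype pair by prior × P(type-B child):
  I^B I^B × I^B I^B: posterior weight 4/15; P(next child type B) = 1.
  I^B I^B × I^B i: posterior weight 4/15; P(next child type B) = 1.
  I^B i × I^B I^B: posterior weight 4/15; P(next child type B) = 1.
  I^B i × I^B i: posterior weight 1/5; P(next child type B) = 3/4.
Weighted sum = 19/20.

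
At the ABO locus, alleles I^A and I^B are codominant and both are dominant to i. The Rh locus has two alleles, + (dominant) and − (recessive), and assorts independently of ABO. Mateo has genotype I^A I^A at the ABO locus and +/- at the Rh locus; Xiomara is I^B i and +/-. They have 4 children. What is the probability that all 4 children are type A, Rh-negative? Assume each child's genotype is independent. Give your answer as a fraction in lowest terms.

ABO cross I^A I^A × I^B i → 1/2 A, 1/2 AB.
Rh cross +/- × +/- → 3/4 Rh+, 1/4 Rh-; so P(type A, Rh-negative) = 1/2 × 1/4 = 1/8 per child.
All 4 independent: (1/8)^4 = 1/4096.

1/4096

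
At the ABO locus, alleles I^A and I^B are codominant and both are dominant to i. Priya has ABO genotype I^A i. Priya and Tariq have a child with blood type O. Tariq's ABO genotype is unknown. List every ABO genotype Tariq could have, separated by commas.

For each candidate genotype of Tariq, check whether crossing it with I^A i can produce every observed child phenotype.
  I^A I^A → possible child types {A} ✗
  I^A I^B → possible child types {A, B, AB} ✗
  I^A i → possible child types {O, A} ✓
  I^B I^B → possible child types {B, AB} ✗
  I^B i → possible child types {O, A, B, AB} ✓
  i i → possible child types {O, A} ✓

I^A i, I^B i, i i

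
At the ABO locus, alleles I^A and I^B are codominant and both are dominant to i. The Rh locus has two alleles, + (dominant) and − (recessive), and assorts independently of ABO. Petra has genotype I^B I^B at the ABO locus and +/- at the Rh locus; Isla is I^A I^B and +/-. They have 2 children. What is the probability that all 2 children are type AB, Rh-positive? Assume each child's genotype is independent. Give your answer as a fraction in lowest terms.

9/64

ABO cross I^B I^B × I^A I^B → 1/2 B, 1/2 AB.
Rh cross +/- × +/- → 3/4 Rh+, 1/4 Rh-; so P(type AB, Rh-positive) = 1/2 × 3/4 = 3/8 per child.
All 2 independent: (3/8)^2 = 9/64.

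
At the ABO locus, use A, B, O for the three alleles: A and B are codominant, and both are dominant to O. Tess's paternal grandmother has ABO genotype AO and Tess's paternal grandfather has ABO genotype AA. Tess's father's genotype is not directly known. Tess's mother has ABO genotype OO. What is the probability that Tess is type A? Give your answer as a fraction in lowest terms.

3/4

Tess's father's ABO genotype from AO × AA: 1/2 AA, 1/2 AO.
Crossing each possibility with the mother OO and summing P(type A): 1/2·1 + 1/2·1/2 = 3/4.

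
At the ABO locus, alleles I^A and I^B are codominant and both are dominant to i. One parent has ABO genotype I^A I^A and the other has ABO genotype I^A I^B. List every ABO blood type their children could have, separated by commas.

A, AB

Gametes from I^A I^A × I^A I^B give offspring ABO genotypes I^A I^A, I^A I^B, i.e. phenotypes A, AB.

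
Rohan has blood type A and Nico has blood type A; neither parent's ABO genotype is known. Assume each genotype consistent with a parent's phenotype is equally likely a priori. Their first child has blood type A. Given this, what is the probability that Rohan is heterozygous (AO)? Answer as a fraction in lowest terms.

Possible genotypes: Rohan ∈ {AA, AO}; Nico ∈ {AA, AO}.
Weight each parental genotype pair by prior × P(type-A child):
  AA × AA: posterior weight 4/15.
  AA × AO: posterior weight 4/15.
  AO × AA: posterior weight 4/15.
  AO × AO: posterior weight 1/5.
Sum the posterior weight over pairs where Rohan is AO: 7/15.

7/15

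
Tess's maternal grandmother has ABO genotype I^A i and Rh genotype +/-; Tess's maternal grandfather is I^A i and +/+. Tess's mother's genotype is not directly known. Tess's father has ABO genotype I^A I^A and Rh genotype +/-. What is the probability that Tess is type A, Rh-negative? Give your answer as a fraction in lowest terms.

1/8

Tess's mother's ABO genotype from I^A i × I^A i: 1/4 I^A I^A, 1/2 I^A i, 1/4 i i.
Crossing each possibility with the father I^A I^A and summing P(type A): 1/4·1 + 1/2·1 + 1/4·1 = 1.
Similarly for Rh via the mother's Rh distribution: P(Rh-) = 1/8.
Independent loci: 1 × 1/8 = 1/8.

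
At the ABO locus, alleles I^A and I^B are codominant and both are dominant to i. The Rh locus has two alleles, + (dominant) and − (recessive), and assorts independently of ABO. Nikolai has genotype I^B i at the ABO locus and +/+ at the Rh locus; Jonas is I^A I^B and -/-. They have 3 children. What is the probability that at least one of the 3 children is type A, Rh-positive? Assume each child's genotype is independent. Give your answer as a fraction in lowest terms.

37/64

ABO cross I^B i × I^A I^B → 1/4 A, 1/2 B, 1/4 AB.
Rh cross +/+ × -/- → 1 Rh+; so P(type A, Rh-positive) = 1/4 × 1 = 1/4 per child.
P(none) = (3/4)^3 = 27/64; P(at least one) = 1 − 27/64 = 37/64.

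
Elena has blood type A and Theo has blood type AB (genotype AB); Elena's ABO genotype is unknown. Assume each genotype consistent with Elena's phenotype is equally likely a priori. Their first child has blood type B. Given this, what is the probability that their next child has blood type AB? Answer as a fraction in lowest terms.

1/4

Possible genotypes: Elena ∈ {AA, AO}; Theo ∈ {AB}.
Weight each parental genotype pair by prior × P(type-B child):
  AO × AB: posterior weight 1; P(next child type AB) = 1/4.
Weighted sum = 1/4.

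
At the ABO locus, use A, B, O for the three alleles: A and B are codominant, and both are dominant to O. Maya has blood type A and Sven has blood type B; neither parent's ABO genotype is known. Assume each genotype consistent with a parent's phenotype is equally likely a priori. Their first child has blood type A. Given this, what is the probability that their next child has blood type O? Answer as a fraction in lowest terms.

Possible genotypes: Maya ∈ {AA, AO}; Sven ∈ {BB, BO}.
Weight each parental genotype pair by prior × P(type-A child):
  AA × BO: posterior weight 2/3; P(next child type O) = 0.
  AO × BO: posterior weight 1/3; P(next child type O) = 1/4.
Weighted sum = 1/12.

1/12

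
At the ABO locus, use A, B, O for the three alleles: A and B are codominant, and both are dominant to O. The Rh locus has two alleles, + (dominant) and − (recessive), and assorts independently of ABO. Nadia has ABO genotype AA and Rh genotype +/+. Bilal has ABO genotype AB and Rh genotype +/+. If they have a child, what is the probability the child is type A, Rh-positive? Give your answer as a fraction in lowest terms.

ABO cross AA × AB → offspring phenotypes: 1/2 A, 1/2 AB.
Rh cross +/+ × +/+ → 1 Rh+.
Independent loci: P(type A, Rh-positive) = 1/2 × 1 = 1/2.

1/2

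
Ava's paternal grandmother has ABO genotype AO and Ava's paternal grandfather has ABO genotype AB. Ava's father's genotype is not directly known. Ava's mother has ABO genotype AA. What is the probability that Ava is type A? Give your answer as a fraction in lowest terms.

Ava's father's ABO genotype from AO × AB: 1/4 AA, 1/4 AB, 1/4 AO, 1/4 BO.
Crossing each possibility with the mother AA and summing P(type A): 1/4·1 + 1/4·1/2 + 1/4·1 + 1/4·1/2 = 3/4.

3/4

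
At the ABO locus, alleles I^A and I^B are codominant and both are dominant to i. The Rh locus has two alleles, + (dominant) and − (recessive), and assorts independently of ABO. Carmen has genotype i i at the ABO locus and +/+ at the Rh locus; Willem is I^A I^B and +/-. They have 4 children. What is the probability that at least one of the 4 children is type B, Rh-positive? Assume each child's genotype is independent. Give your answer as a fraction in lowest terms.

15/16

ABO cross i i × I^A I^B → 1/2 A, 1/2 B.
Rh cross +/+ × +/- → 1 Rh+; so P(type B, Rh-positive) = 1/2 × 1 = 1/2 per child.
P(none) = (1/2)^4 = 1/16; P(at least one) = 1 − 1/16 = 15/16.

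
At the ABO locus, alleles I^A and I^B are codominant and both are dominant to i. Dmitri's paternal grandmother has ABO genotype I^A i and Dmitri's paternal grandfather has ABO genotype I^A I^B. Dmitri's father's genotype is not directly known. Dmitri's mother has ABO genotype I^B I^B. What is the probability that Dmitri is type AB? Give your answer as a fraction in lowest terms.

1/2

Dmitri's father's ABO genotype from I^A i × I^A I^B: 1/4 I^A I^A, 1/4 I^A I^B, 1/4 I^A i, 1/4 I^B i.
Crossing each possibility with the mother I^B I^B and summing P(type AB): 1/4·1 + 1/4·1/2 + 1/4·1/2 + 1/4·0 = 1/2.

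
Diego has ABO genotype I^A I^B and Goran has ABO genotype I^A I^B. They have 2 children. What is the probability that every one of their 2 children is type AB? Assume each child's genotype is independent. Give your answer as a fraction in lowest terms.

ABO cross I^A I^B × I^A I^B → 1/4 A, 1/4 B, 1/2 AB.
So P(type AB) = 1/2 per child.
All 2 independent: (1/2)^2 = 1/4.

1/4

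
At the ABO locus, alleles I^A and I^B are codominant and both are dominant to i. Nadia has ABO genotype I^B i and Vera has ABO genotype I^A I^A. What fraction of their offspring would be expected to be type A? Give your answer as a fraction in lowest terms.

ABO cross I^B i × I^A I^A → offspring phenotypes: 1/2 A, 1/2 AB.
So P(type A) = 1/2.

1/2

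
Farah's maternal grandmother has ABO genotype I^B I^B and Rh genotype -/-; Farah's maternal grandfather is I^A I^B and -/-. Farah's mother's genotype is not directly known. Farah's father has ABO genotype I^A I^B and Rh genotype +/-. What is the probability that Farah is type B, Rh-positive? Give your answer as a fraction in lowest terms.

3/16

Farah's mother's ABO genotype from I^B I^B × I^A I^B: 1/2 I^A I^B, 1/2 I^B I^B.
Crossing each possibility with the father I^A I^B and summing P(type B): 1/2·1/4 + 1/2·1/2 = 3/8.
Similarly for Rh via the mother's Rh distribution: P(Rh+) = 1/2.
Independent loci: 3/8 × 1/2 = 3/16.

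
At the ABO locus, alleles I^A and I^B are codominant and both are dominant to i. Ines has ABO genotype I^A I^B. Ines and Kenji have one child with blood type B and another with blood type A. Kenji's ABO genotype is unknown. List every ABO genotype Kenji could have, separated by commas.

I^A I^B, I^A i, I^B i, i i

For each candidate genotype of Kenji, check whether crossing it with I^A I^B can produce every observed child phenotype.
  I^A I^A → possible child types {A, AB} ✗
  I^A I^B → possible child types {A, B, AB} ✓
  I^A i → possible child types {A, B, AB} ✓
  I^B I^B → possible child types {B, AB} ✗
  I^B i → possible child types {A, B, AB} ✓
  i i → possible child types {A, B} ✓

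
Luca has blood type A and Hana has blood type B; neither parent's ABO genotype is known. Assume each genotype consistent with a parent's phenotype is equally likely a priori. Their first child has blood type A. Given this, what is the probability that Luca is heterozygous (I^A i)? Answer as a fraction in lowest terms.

Possible genotypes: Luca ∈ {I^A I^A, I^A i}; Hana ∈ {I^B I^B, I^B i}.
Weight each parental genotype pair by prior × P(type-A child):
  I^A I^A × I^B i: posterior weight 2/3.
  I^A i × I^B i: posterior weight 1/3.
Sum the posterior weight over pairs where Luca is I^A i: 1/3.

1/3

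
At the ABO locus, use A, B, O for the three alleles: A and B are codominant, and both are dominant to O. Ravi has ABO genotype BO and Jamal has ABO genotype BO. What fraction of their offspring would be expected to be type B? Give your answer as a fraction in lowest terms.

ABO cross BO × BO → offspring phenotypes: 1/4 O, 3/4 B.
So P(type B) = 3/4.

3/4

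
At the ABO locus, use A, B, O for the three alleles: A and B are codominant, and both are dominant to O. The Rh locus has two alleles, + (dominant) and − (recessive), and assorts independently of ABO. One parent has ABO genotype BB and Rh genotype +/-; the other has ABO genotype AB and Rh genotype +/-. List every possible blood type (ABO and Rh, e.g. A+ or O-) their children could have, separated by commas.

Gametes from BB × AB give offspring ABO genotypes AB, BB, i.e. phenotypes B, AB.
Rh cross +/- × +/- → phenotypes Rh+, Rh-.
Combining independently: B+, B-, AB+, AB-.

B+, B-, AB+, AB-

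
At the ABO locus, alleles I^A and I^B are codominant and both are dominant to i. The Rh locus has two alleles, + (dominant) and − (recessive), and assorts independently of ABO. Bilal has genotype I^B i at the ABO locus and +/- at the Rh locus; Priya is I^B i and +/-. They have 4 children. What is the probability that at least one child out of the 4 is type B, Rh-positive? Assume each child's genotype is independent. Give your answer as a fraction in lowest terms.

63135/65536

ABO cross I^B i × I^B i → 1/4 O, 3/4 B.
Rh cross +/- × +/- → 3/4 Rh+, 1/4 Rh-; so P(type B, Rh-positive) = 3/4 × 3/4 = 9/16 per child.
P(none) = (7/16)^4 = 2401/65536; P(at least one) = 1 − 2401/65536 = 63135/65536.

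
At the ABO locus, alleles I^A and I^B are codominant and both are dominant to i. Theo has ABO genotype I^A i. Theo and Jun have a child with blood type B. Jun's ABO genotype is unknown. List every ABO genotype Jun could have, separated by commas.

I^A I^B, I^B I^B, I^B i

For each candidate genotype of Jun, check whether crossing it with I^A i can produce every observed child phenotype.
  I^A I^A → possible child types {A} ✗
  I^A I^B → possible child types {A, B, AB} ✓
  I^A i → possible child types {O, A} ✗
  I^B I^B → possible child types {B, AB} ✓
  I^B i → possible child types {O, A, B, AB} ✓
  i i → possible child types {O, A} ✗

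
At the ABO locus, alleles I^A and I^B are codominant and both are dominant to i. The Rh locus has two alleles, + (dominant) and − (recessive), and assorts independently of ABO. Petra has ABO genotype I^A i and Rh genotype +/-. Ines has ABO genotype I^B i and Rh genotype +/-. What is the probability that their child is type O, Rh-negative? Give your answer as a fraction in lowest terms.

ABO cross I^A i × I^B i → offspring phenotypes: 1/4 O, 1/4 A, 1/4 B, 1/4 AB.
Rh cross +/- × +/- → 3/4 Rh+, 1/4 Rh-.
Independent loci: P(type O, Rh-negative) = 1/4 × 1/4 = 1/16.

1/16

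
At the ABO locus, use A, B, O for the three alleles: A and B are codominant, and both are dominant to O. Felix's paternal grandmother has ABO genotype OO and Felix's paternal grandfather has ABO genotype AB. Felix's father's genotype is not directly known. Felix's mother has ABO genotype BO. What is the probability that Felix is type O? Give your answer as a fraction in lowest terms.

Felix's father's ABO genotype from OO × AB: 1/2 AO, 1/2 BO.
Crossing each possibility with the mother BO and summing P(type O): 1/2·1/4 + 1/2·1/4 = 1/4.

1/4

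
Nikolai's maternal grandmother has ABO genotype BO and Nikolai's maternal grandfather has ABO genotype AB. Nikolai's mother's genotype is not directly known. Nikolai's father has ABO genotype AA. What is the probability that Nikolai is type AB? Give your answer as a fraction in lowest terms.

1/2

Nikolai's mother's ABO genotype from BO × AB: 1/4 AB, 1/4 AO, 1/4 BB, 1/4 BO.
Crossing each possibility with the father AA and summing P(type AB): 1/4·1/2 + 1/4·0 + 1/4·1 + 1/4·1/2 = 1/2.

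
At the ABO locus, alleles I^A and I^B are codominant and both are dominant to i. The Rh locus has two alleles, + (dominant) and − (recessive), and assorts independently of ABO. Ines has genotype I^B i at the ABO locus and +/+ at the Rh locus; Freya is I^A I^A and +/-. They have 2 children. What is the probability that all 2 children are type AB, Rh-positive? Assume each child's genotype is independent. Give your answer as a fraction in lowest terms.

ABO cross I^B i × I^A I^A → 1/2 A, 1/2 AB.
Rh cross +/+ × +/- → 1 Rh+; so P(type AB, Rh-positive) = 1/2 × 1 = 1/2 per child.
All 2 independent: (1/2)^2 = 1/4.

1/4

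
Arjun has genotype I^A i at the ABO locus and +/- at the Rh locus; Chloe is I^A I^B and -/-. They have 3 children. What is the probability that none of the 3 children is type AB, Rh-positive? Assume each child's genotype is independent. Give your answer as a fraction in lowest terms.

ABO cross I^A i × I^A I^B → 1/2 A, 1/4 B, 1/4 AB.
Rh cross +/- × -/- → 1/2 Rh+, 1/2 Rh-; so P(type AB, Rh-positive) = 1/4 × 1/2 = 1/8 per child.
P(not type AB, Rh-positive) = 7/8 for one child; (7/8)^3 = 343/512.

343/512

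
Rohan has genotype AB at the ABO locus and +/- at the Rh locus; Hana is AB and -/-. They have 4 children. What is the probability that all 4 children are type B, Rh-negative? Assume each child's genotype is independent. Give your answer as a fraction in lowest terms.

ABO cross AB × AB → 1/4 A, 1/4 B, 1/2 AB.
Rh cross +/- × -/- → 1/2 Rh+, 1/2 Rh-; so P(type B, Rh-negative) = 1/4 × 1/2 = 1/8 per child.
All 4 independent: (1/8)^4 = 1/4096.

1/4096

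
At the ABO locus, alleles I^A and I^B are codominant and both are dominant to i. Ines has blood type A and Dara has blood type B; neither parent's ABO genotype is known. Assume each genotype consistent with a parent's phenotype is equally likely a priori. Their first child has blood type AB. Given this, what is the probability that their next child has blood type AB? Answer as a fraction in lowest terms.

Possible genotypes: Ines ∈ {I^A I^A, I^A i}; Dara ∈ {I^B I^B, I^B i}.
Weight each parental genotype pair by prior × P(type-AB child):
  I^A I^A × I^B I^B: posterior weight 4/9; P(next child type AB) = 1.
  I^A I^A × I^B i: posterior weight 2/9; P(next child type AB) = 1/2.
  I^A i × I^B I^B: posterior weight 2/9; P(next child type AB) = 1/2.
  I^A i × I^B i: posterior weight 1/9; P(next child type AB) = 1/4.
Weighted sum = 25/36.

25/36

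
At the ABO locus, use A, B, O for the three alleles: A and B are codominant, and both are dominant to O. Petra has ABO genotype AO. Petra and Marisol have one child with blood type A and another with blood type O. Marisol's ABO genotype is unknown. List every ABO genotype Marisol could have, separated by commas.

For each candidate genotype of Marisol, check whether crossing it with AO can produce every observed child phenotype.
  AA → possible child types {A} ✗
  AB → possible child types {A, B, AB} ✗
  AO → possible child types {O, A} ✓
  BB → possible child types {B, AB} ✗
  BO → possible child types {O, A, B, AB} ✓
  OO → possible child types {O, A} ✓

AO, BO, OO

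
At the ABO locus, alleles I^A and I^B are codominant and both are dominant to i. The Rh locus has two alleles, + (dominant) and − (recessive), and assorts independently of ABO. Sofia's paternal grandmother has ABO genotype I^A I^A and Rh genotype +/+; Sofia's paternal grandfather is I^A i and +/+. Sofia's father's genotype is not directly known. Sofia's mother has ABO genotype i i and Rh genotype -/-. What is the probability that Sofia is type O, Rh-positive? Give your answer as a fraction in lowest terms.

Sofia's father's ABO genotype from I^A I^A × I^A i: 1/2 I^A I^A, 1/2 I^A i.
Crossing each possibility with the mother i i and summing P(type O): 1/2·0 + 1/2·1/2 = 1/4.
Similarly for Rh via the father's Rh distribution: P(Rh+) = 1.
Independent loci: 1/4 × 1 = 1/4.

1/4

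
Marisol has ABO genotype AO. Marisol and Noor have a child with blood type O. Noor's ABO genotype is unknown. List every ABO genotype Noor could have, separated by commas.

AO, BO, OO

For each candidate genotype of Noor, check whether crossing it with AO can produce every observed child phenotype.
  AA → possible child types {A} ✗
  AB → possible child types {A, B, AB} ✗
  AO → possible child types {O, A} ✓
  BB → possible child types {B, AB} ✗
  BO → possible child types {O, A, B, AB} ✓
  OO → possible child types {O, A} ✓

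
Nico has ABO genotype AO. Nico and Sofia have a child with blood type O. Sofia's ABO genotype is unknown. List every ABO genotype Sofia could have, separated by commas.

For each candidate genotype of Sofia, check whether crossing it with AO can produce every observed child phenotype.
  AA → possible child types {A} ✗
  AB → possible child types {A, B, AB} ✗
  AO → possible child types {O, A} ✓
  BB → possible child types {B, AB} ✗
  BO → possible child types {O, A, B, AB} ✓
  OO → possible child types {O, A} ✓

AO, BO, OO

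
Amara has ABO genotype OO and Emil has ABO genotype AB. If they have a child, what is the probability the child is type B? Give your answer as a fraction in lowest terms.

ABO cross OO × AB → offspring phenotypes: 1/2 A, 1/2 B.
So P(type B) = 1/2.

1/2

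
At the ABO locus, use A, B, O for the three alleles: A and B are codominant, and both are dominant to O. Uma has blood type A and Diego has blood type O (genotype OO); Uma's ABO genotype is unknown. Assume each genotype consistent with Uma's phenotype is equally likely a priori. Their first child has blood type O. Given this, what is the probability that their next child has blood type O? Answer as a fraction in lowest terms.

1/2

Possible genotypes: Uma ∈ {AA, AO}; Diego ∈ {OO}.
Weight each parental genotype pair by prior × P(type-O child):
  AO × OO: posterior weight 1; P(next child type O) = 1/2.
Weighted sum = 1/2.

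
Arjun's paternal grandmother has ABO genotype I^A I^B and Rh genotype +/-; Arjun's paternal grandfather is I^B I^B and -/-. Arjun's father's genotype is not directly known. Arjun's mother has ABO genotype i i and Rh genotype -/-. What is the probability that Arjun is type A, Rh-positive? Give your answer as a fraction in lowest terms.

1/16

Arjun's father's ABO genotype from I^A I^B × I^B I^B: 1/2 I^A I^B, 1/2 I^B I^B.
Crossing each possibility with the mother i i and summing P(type A): 1/2·1/2 + 1/2·0 = 1/4.
Similarly for Rh via the father's Rh distribution: P(Rh+) = 1/4.
Independent loci: 1/4 × 1/4 = 1/16.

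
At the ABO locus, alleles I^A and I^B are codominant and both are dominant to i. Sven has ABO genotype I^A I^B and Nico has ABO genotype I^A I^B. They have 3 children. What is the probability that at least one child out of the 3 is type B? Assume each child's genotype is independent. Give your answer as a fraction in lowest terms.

37/64

ABO cross I^A I^B × I^A I^B → 1/4 A, 1/4 B, 1/2 AB.
So P(type B) = 1/4 per child.
P(none) = (3/4)^3 = 27/64; P(at least one) = 1 − 27/64 = 37/64.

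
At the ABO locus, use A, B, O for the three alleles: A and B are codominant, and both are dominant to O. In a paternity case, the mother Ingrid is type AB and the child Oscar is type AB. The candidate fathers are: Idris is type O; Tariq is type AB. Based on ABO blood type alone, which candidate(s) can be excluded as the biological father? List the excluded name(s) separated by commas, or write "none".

A candidate is excluded only if no genotype consistent with his phenotype could produce a type AB child with a type AB mother.
Idris (type O): no genotype consistent with that phenotype can produce a type-AB child with a type-AB mother.

Idris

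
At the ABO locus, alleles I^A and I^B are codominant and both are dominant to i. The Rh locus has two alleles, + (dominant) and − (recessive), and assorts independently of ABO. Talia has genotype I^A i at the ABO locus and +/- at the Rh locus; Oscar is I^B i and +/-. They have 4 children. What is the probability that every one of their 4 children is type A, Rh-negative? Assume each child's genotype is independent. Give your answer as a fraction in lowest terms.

ABO cross I^A i × I^B i → 1/4 O, 1/4 A, 1/4 B, 1/4 AB.
Rh cross +/- × +/- → 3/4 Rh+, 1/4 Rh-; so P(type A, Rh-negative) = 1/4 × 1/4 = 1/16 per child.
All 4 independent: (1/16)^4 = 1/65536.

1/65536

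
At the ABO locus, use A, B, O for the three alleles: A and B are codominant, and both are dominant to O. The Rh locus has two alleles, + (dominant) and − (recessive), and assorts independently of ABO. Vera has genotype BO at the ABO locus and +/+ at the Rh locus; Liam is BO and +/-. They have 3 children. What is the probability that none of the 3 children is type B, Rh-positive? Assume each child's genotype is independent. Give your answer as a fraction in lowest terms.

ABO cross BO × BO → 1/4 O, 3/4 B.
Rh cross +/+ × +/- → 1 Rh+; so P(type B, Rh-positive) = 3/4 × 1 = 3/4 per child.
P(not type B, Rh-positive) = 1/4 for one child; (1/4)^3 = 1/64.

1/64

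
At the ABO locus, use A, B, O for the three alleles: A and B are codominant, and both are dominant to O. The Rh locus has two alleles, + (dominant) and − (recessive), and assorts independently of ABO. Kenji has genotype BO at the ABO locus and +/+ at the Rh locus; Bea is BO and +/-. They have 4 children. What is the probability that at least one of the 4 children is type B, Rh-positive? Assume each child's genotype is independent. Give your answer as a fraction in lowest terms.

ABO cross BO × BO → 1/4 O, 3/4 B.
Rh cross +/+ × +/- → 1 Rh+; so P(type B, Rh-positive) = 3/4 × 1 = 3/4 per child.
P(none) = (1/4)^4 = 1/256; P(at least one) = 1 − 1/256 = 255/256.

255/256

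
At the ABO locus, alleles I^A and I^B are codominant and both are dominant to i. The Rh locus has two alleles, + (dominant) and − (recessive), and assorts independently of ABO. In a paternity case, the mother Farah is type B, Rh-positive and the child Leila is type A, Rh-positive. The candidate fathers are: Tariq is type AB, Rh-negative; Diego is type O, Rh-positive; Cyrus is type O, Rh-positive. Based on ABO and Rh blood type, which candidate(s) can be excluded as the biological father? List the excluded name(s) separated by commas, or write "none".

A candidate is excluded only if no genotype consistent with his phenotype could produce a type A, Rh-positive child with a type B, Rh-positive mother.
Diego (type O, Rh+): no genotype consistent with that phenotype can produce a type-A Rh+ child with a type-B mother.
Cyrus (type O, Rh+): no genotype consistent with that phenotype can produce a type-A Rh+ child with a type-B mother.

Diego, Cyrus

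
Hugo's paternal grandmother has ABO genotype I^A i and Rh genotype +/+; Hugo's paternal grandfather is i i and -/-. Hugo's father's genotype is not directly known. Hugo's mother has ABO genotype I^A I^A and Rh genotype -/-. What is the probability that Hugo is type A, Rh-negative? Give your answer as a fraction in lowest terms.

Hugo's father's ABO genotype from I^A i × i i: 1/2 I^A i, 1/2 i i.
Crossing each possibility with the mother I^A I^A and summing P(type A): 1/2·1 + 1/2·1 = 1.
Similarly for Rh via the father's Rh distribution: P(Rh-) = 1/2.
Independent loci: 1 × 1/2 = 1/2.

1/2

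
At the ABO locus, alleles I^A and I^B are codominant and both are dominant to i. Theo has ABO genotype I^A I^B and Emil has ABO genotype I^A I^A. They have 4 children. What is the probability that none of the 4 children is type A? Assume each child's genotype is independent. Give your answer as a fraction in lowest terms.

ABO cross I^A I^B × I^A I^A → 1/2 A, 1/2 AB.
So P(type A) = 1/2 per child.
P(not type A) = 1/2 for one child; (1/2)^4 = 1/16.

1/16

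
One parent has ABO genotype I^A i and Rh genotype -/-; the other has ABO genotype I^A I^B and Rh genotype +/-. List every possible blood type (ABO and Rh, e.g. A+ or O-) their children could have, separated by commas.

A+, A-, B+, B-, AB+, AB-

Gametes from I^A i × I^A I^B give offspring ABO genotypes I^A I^A, I^A I^B, I^A i, I^B i, i.e. phenotypes A, B, AB.
Rh cross -/- × +/- → phenotypes Rh+, Rh-.
Combining independently: A+, A-, B+, B-, AB+, AB-.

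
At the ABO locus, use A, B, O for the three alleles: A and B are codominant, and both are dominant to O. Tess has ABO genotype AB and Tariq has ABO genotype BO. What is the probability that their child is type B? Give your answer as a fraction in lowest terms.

ABO cross AB × BO → offspring phenotypes: 1/4 A, 1/2 B, 1/4 AB.
So P(type B) = 1/2.

1/2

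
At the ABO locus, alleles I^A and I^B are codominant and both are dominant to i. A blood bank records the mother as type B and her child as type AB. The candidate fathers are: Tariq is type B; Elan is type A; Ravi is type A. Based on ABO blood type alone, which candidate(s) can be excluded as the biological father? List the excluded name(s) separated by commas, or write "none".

Tariq

A candidate is excluded only if no genotype consistent with his phenotype could produce a type AB child with a type B mother.
Tariq (type B): no genotype consistent with that phenotype can produce a type-AB child with a type-B mother.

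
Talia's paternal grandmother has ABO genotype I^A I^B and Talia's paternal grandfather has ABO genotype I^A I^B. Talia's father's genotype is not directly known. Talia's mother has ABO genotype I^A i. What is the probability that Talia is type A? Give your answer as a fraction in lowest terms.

1/2

Talia's father's ABO genotype from I^A I^B × I^A I^B: 1/4 I^A I^A, 1/2 I^A I^B, 1/4 I^B I^B.
Crossing each possibility with the mother I^A i and summing P(type A): 1/4·1 + 1/2·1/2 + 1/4·0 = 1/2.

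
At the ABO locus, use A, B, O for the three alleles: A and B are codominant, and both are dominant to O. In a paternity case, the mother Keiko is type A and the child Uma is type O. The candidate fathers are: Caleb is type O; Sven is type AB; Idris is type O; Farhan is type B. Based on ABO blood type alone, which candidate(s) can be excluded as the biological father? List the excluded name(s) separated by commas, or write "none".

A candidate is excluded only if no genotype consistent with his phenotype could produce a type O child with a type A mother.
Sven (type AB): no genotype consistent with that phenotype can produce a type-O child with a type-A mother.

Sven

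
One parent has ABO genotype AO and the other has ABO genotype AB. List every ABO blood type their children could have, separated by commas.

Gametes from AO × AB give offspring ABO genotypes AA, AB, AO, BO, i.e. phenotypes A, B, AB.

A, B, AB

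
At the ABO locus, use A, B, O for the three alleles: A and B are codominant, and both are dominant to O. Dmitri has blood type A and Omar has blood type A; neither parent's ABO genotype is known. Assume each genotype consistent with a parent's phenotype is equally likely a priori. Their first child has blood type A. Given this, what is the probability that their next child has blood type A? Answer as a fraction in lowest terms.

19/20

Possible genotypes: Dmitri ∈ {AA, AO}; Omar ∈ {AA, AO}.
Weight each parental genotype pair by prior × P(type-A child):
  AA × AA: posterior weight 4/15; P(next child type A) = 1.
  AA × AO: posterior weight 4/15; P(next child type A) = 1.
  AO × AA: posterior weight 4/15; P(next child type A) = 1.
  AO × AO: posterior weight 1/5; P(next child type A) = 3/4.
Weighted sum = 19/20.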